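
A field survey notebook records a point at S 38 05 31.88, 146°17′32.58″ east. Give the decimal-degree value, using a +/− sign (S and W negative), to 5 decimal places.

Lat: 5′ + 31.88″ = 5.53133′; 38 + 5.53133/60 = 38.092189
S ⇒ negate
Longitude: 146 + 17/60 + 32.58/3600 = 146.292383
E ⇒ keep positive

-38.09219, 146.29238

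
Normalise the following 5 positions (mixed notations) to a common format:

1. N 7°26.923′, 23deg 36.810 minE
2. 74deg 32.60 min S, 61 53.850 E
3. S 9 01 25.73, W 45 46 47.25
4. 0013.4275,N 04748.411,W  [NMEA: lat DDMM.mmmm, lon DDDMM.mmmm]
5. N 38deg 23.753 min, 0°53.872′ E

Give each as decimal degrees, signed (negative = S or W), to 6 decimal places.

Point 1:
  Latitude: 7 + 26.923/60 = 7.4487167
  N ⇒ keep positive
  Lon: 23 + 36.81/60 = 23.6135000
  E → positive
Point 2:
  φ: 74 + 32.6/60 = 74.5433333
  S → negative
  λ: 53.85′ = 0.897500°; total 61.8975000
  E ⇒ keep positive
Point 3:
  Latitude: 9° + 1/60 + 25.73/3600 = 9 + 0.016667 + 0.007147 = 9.0238139
  S ⇒ negate
  λ: 45° + 46/60 + 47.25/3600 = 45 + 0.766667 + 0.013125 = 45.7797917
  W → negative
Point 4:
  Latitude: degrees = first 2 digits = 0, minutes = 13.4275; 0 + 13.4275/60 = 0.2237917
  N ⇒ keep positive
  Lon: degrees = first 3 digits = 47, minutes = 48.411; 47 + 48.411/60 = 47.8068500
  hemisphere W, so the sign is −
Point 5:
  Latitude: 38 + 23.753/60 = 38.3958833
  N ⇒ keep positive
  Longitude: 0 + 53.872/60 = 0.8978667
  E → positive

1. 7.448717, 23.613500
2. -74.543333, 61.897500
3. -9.023814, -45.779792
4. 0.223792, -47.806850
5. 38.395883, 0.897867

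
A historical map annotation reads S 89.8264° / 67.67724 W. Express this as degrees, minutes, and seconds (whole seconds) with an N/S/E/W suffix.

89°49′35″ S, 67°40′38″ W

Lat: 0.826400° → 49.58400′; 0.58400 × 60 = 35.04″
Lon: 0.677240° → 40.63440′; 0.63440 × 60 = 38.06″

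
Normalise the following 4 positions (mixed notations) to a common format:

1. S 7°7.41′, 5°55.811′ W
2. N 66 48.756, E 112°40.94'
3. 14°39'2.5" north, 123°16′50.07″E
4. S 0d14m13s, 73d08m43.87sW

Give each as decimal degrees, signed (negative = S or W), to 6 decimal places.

1. -7.123500, -5.930183
2. 66.812600, 112.682333
3. 14.650694, 123.280575
4. -0.236944, -73.145519

Point 1:
  Lat: 7 + 7.41/60 = 7.1235000
  S ⇒ negate
  λ: 5 + 55.811/60 = 5.9301833
  hemisphere W, so the sign is −
Point 2:
  Lat: 66 + 48.756/60 = 66.8126000
  N → positive
  Lon: 40.94′ = 0.682333°; total 112.6823333
  E → positive
Point 3:
  φ: 39′ + 2.5″ = 39.04167′; 14 + 39.04167/60 = 14.6506944
  N ⇒ keep positive
  λ: 123 + 16/60 + 50.07/3600 = 123.2805750
  E ⇒ keep positive
Point 4:
  Latitude: 0 + 14/60 + 13/3600 = 0.2369444
  hemisphere S, so the sign is −
  Longitude: 8′ + 43.87″ = 8.73117′; 73 + 8.73117/60 = 73.1455194
  hemisphere W, so the sign is −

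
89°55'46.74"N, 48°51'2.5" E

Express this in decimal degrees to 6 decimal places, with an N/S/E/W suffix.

89.929650° N, 48.850694° E

Latitude: 89° + 55/60 + 46.74/3600 = 89 + 0.916667 + 0.012983 = 89.9296500
λ: 51′ + 2.5″ = 51.04167′; 48 + 51.04167/60 = 48.8506944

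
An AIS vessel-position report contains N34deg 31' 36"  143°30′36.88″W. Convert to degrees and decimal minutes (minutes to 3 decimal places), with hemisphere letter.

Latitude: 31 + 36/60 = 31.60000′
Longitude: 30 + 36.88/60 = 30.61467′

34° 31.600′ N, 143° 30.615′ W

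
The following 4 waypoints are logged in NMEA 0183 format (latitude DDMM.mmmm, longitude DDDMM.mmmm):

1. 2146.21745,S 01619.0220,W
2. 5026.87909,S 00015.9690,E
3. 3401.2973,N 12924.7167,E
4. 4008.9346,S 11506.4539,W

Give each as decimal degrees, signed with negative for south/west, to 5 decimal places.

1. -21.77029, -16.31703
2. -50.44798, 0.26615
3. 34.02162, 129.41195
4. -40.14891, -115.10757

Point 1:
  Latitude: degrees = first 2 digits = 21, minutes = 46.21745; 21 + 46.21745/60 = 21.770291
  S ⇒ negate
  Lon: degrees = first 3 digits = 16, minutes = 19.022; 16 + 19.022/60 = 16.317033
  hemisphere W, so the sign is −
Point 2:
  Latitude: degrees = first 2 digits = 50, minutes = 26.87909; 50 + 26.87909/60 = 50.447985
  S ⇒ negate
  λ: degrees = first 3 digits = 0, minutes = 15.969; 0 + 15.969/60 = 0.266150
  E → positive
Point 3:
  φ: split at 2 digits → 34° and 1.2973′; 34 + 1.2973/60 = 34.021622
  N → positive
  Longitude: degrees = first 3 digits = 129, minutes = 24.7167; 129 + 24.7167/60 = 129.411945
  E ⇒ keep positive
Point 4:
  Latitude: degrees = first 2 digits = 40, minutes = 8.9346; 40 + 8.9346/60 = 40.148910
  S → negative
  Lon: degrees = first 3 digits = 115, minutes = 6.4539; 115 + 6.4539/60 = 115.107565
  hemisphere W, so the sign is −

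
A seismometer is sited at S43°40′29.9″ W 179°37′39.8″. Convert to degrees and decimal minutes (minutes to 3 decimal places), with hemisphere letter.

Lat: seconds/60 = 0.49833; minutes = 40 + 0.49833 = 40.49833
Longitude: seconds/60 = 0.66333; minutes = 37 + 0.66333 = 37.66333

43° 40.498′ S, 179° 37.663′ W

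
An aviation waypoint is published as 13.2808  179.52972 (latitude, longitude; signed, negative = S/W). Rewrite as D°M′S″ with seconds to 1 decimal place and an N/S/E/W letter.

Lat: whole degrees 13; 16.84800′ → 16′ and 50.880″
Lon: 0.529720 × 60 = 31.78320′ → 31′, remainder × 60 = 46.992″

13°16′50.9″ N, 179°31′47.0″ E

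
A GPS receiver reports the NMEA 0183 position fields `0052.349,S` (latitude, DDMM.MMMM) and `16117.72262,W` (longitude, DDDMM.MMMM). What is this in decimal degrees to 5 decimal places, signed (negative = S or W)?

Lat: degrees = first 2 digits = 0, minutes = 52.349; 0 + 52.349/60 = 0.872483
S → negative
Longitude: degrees = first 3 digits = 161, minutes = 17.72262; 161 + 17.72262/60 = 161.295377
W → negative

-0.87248, -161.29538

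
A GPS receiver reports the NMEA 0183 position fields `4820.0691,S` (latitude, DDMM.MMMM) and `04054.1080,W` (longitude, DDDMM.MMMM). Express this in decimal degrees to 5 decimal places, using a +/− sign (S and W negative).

-48.33449, -40.90180

φ: split at 2 digits → 48° and 20.0691′; 48 + 20.0691/60 = 48.334485
S ⇒ negate
λ: degrees = first 3 digits = 40, minutes = 54.108; 40 + 54.108/60 = 40.901800
W ⇒ negate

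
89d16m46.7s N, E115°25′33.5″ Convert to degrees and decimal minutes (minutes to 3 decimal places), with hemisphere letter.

Lat: 16 + 46.7/60 = 16.77833′
Lon: 25 + 33.5/60 = 25.55833′

89° 16.778′ N, 115° 25.558′ E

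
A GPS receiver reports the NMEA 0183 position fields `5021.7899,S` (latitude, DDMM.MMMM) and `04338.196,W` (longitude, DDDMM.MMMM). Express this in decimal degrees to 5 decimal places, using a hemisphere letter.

φ: split at 2 digits → 50° and 21.7899′; 50 + 21.7899/60 = 50.363165
λ: split at 3 digits → 043° and 38.196′; 43 + 38.196/60 = 43.636600

50.36317° S, 43.63660° W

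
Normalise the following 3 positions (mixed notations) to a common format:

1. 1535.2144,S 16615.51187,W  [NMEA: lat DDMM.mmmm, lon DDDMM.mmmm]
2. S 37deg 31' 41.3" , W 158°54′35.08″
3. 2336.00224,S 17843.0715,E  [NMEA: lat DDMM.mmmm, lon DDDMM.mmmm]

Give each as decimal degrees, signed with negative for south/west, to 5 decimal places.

Point 1:
  Latitude: degrees = first 2 digits = 15, minutes = 35.2144; 15 + 35.2144/60 = 15.586907
  S → negative
  Lon: degrees = first 3 digits = 166, minutes = 15.51187; 166 + 15.51187/60 = 166.258531
  W → negative
Point 2:
  φ: 37° + 31/60 + 41.3/3600 = 37 + 0.516667 + 0.011472 = 37.528139
  S ⇒ negate
  Longitude: 158 + 54/60 + 35.08/3600 = 158.909744
  W → negative
Point 3:
  Latitude: split at 2 digits → 23° and 36.00224′; 23 + 36.00224/60 = 23.600037
  S → negative
  Lon: degrees = first 3 digits = 178, minutes = 43.0715; 178 + 43.0715/60 = 178.717858
  E → positive

1. -15.58691, -166.25853
2. -37.52814, -158.90974
3. -23.60004, 178.71786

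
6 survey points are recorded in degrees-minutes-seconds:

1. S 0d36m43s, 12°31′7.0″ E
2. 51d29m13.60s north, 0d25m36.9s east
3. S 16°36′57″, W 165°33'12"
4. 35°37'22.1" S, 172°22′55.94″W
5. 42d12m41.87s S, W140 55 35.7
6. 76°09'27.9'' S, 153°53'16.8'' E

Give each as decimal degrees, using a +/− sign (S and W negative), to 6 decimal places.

1. -0.611944, 12.518611
2. 51.487111, 0.426917
3. -16.615833, -165.553333
4. -35.622806, -172.382206
5. -42.211631, -140.926583
6. -76.157750, 153.888000

Point 1:
  φ: 0° + 36/60 + 43/3600 = 0 + 0.600000 + 0.011944 = 0.6119444
  S → negative
  Longitude: 31′ + 7″ = 31.11667′; 12 + 31.11667/60 = 12.5186111
  E → positive
Point 2:
  Lat: 51° + 29/60 + 13.6/3600 = 51 + 0.483333 + 0.003778 = 51.4871111
  N → positive
  λ: 0 + 25/60 + 36.9/3600 = 0.4269167
  E ⇒ keep positive
Point 3:
  φ: 16° + 36/60 + 57/3600 = 16 + 0.600000 + 0.015833 = 16.6158333
  hemisphere S, so the sign is −
  λ: 165° + 33/60 + 12/3600 = 165 + 0.550000 + 0.003333 = 165.5533333
  hemisphere W, so the sign is −
Point 4:
  Lat: 35° + 37/60 + 22.1/3600 = 35 + 0.616667 + 0.006139 = 35.6228056
  S ⇒ negate
  λ: 172 + 22/60 + 55.94/3600 = 172.3822056
  hemisphere W, so the sign is −
Point 5:
  Lat: 42° + 12/60 + 41.87/3600 = 42 + 0.200000 + 0.011631 = 42.2116306
  hemisphere S, so the sign is −
  λ: 55′ + 35.7″ = 55.59500′; 140 + 55.59500/60 = 140.9265833
  W ⇒ negate
Point 6:
  Latitude: 76 + 9/60 + 27.9/3600 = 76.1577500
  hemisphere S, so the sign is −
  λ: 153° + 53/60 + 16.8/3600 = 153 + 0.883333 + 0.004667 = 153.8880000
  E → positive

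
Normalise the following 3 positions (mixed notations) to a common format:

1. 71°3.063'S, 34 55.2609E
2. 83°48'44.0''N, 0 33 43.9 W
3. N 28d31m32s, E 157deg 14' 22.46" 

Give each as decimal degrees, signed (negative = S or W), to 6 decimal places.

Point 1:
  Lat: 3.063′ = 0.051050°; total 71.0510500
  S ⇒ negate
  Longitude: 55.2609′ = 0.921015°; total 34.9210150
  E ⇒ keep positive
Point 2:
  φ: 83 + 48/60 + 44/3600 = 83.8122222
  N → positive
  Longitude: 0 + 33/60 + 43.9/3600 = 0.5621944
  hemisphere W, so the sign is −
Point 3:
  Lat: 28 + 31/60 + 32/3600 = 28.5255556
  N → positive
  λ: 157° + 14/60 + 22.46/3600 = 157 + 0.233333 + 0.006239 = 157.2395722
  E ⇒ keep positive

1. -71.051050, 34.921015
2. 83.812222, -0.562194
3. 28.525556, 157.239572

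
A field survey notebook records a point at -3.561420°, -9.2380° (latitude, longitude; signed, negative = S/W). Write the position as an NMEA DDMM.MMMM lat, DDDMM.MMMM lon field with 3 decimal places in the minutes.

Latitude is negative → S; |value| = 3.561420
Lat: 3° + 0.561420 × 60 = 3° 33.68520′
Longitude is negative → W; |value| = 9.238000
Longitude: minutes = (9.238000 − 9) × 60 = 14.28000

0333.685,S / 00914.280,W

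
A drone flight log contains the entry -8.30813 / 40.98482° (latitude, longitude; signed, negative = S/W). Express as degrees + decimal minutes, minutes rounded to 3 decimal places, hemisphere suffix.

8° 18.488′ S, 40° 59.089′ E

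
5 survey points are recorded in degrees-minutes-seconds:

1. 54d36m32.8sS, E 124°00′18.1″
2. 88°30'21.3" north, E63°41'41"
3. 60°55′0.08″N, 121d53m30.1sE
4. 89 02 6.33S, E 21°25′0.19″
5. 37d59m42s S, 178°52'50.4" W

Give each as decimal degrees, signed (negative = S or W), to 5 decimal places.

Point 1:
  Lat: 36′ + 32.8″ = 36.54667′; 54 + 36.54667/60 = 54.609111
  S → negative
  λ: 0′ + 18.1″ = 0.30167′; 124 + 0.30167/60 = 124.005028
  E → positive
Point 2:
  Latitude: 88° + 30/60 + 21.3/3600 = 88 + 0.500000 + 0.005917 = 88.505917
  N ⇒ keep positive
  λ: 63° + 41/60 + 41/3600 = 63 + 0.683333 + 0.011389 = 63.694722
  E ⇒ keep positive
Point 3:
  Latitude: 55′ + 0.08″ = 55.00133′; 60 + 55.00133/60 = 60.916689
  N ⇒ keep positive
  Longitude: 121° + 53/60 + 30.1/3600 = 121 + 0.883333 + 0.008361 = 121.891694
  E → positive
Point 4:
  Latitude: 2′ + 6.33″ = 2.10550′; 89 + 2.10550/60 = 89.035092
  S → negative
  λ: 25′ + 0.19″ = 25.00317′; 21 + 25.00317/60 = 21.416719
  E ⇒ keep positive
Point 5:
  Lat: 37° + 59/60 + 42/3600 = 37 + 0.983333 + 0.011667 = 37.995000
  S → negative
  λ: 52′ + 50.4″ = 52.84000′; 178 + 52.84000/60 = 178.880667
  hemisphere W, so the sign is −

1. -54.60911, 124.00503
2. 88.50592, 63.69472
3. 60.91669, 121.89169
4. -89.03509, 21.41672
5. -37.99500, -178.88067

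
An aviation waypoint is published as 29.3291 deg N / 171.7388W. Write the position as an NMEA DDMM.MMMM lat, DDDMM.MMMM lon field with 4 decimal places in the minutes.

φ: fractional part 0.329100 → 19.746000 minutes
λ: fractional part 0.738800 → 44.328000 minutes

2919.7460,N / 17144.3280,W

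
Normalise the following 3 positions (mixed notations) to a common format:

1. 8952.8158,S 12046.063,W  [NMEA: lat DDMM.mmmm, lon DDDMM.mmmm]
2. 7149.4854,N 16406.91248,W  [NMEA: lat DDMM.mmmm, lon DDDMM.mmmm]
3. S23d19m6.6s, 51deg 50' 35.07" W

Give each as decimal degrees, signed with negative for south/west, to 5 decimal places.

Point 1:
  Lat: split at 2 digits → 89° and 52.8158′; 89 + 52.8158/60 = 89.880263
  S ⇒ negate
  Lon: split at 3 digits → 120° and 46.063′; 120 + 46.063/60 = 120.767717
  hemisphere W, so the sign is −
Point 2:
  Latitude: degrees = first 2 digits = 71, minutes = 49.4854; 71 + 49.4854/60 = 71.824757
  N → positive
  Longitude: split at 3 digits → 164° and 6.91248′; 164 + 6.91248/60 = 164.115208
  W ⇒ negate
Point 3:
  Latitude: 19′ + 6.6″ = 19.11000′; 23 + 19.11000/60 = 23.318500
  hemisphere S, so the sign is −
  Longitude: 51 + 50/60 + 35.07/3600 = 51.843075
  W → negative

1. -89.88026, -120.76772
2. 71.82476, -164.11521
3. -23.31850, -51.84308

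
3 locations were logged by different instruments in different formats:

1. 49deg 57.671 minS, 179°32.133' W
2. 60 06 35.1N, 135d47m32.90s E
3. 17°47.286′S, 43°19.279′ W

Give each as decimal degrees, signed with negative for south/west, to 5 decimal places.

1. -49.96118, -179.53555
2. 60.10975, 135.79247
3. -17.78810, -43.32132

Point 1:
  Lat: 57.671′ = 0.961183°; total 49.961183
  S ⇒ negate
  Lon: 32.133′ = 0.535550°; total 179.535550
  hemisphere W, so the sign is −
Point 2:
  Lat: 60 + 6/60 + 35.1/3600 = 60.109750
  N → positive
  Longitude: 135 + 47/60 + 32.9/3600 = 135.792472
  E ⇒ keep positive
Point 3:
  Latitude: 17 + 47.286/60 = 17.788100
  hemisphere S, so the sign is −
  λ: 43 + 19.279/60 = 43.321317
  hemisphere W, so the sign is −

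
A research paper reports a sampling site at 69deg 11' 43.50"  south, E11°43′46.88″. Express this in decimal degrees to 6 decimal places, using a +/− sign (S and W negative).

Latitude: 11′ + 43.5″ = 11.72500′; 69 + 11.72500/60 = 69.1954167
hemisphere S, so the sign is −
Lon: 11° + 43/60 + 46.88/3600 = 11 + 0.716667 + 0.013022 = 11.7296889
E → positive

-69.195417, 11.729689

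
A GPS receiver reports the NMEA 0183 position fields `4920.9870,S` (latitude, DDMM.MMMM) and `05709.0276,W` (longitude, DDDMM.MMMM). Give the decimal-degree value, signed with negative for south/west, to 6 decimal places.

φ: degrees = first 2 digits = 49, minutes = 20.987; 49 + 20.987/60 = 49.3497833
S ⇒ negate
λ: split at 3 digits → 057° and 9.0276′; 57 + 9.0276/60 = 57.1504600
W ⇒ negate

-49.349783, -57.150460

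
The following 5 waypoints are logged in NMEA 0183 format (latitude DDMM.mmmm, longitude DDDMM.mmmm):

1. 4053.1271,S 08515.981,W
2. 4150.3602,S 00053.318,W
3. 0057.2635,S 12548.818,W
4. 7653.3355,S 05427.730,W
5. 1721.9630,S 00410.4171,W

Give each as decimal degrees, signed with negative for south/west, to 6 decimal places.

1. -40.885452, -85.266350
2. -41.839337, -0.888633
3. -0.954392, -125.813633
4. -76.888925, -54.462167
5. -17.366050, -4.173618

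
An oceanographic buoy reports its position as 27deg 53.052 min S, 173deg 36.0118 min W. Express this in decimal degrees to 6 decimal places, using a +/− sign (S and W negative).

-27.884200, -173.600197

Latitude: 53.052′ = 0.884200°; total 27.8842000
hemisphere S, so the sign is −
λ: 36.0118′ = 0.600197°; total 173.6001967
hemisphere W, so the sign is −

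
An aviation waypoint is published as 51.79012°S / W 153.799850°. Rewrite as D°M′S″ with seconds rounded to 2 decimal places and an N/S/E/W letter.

Latitude: 0.790120 × 60 = 47.40720′ → 47′, remainder × 60 = 24.4320″
λ: 0.799850 × 60 = 47.99100′ → 47′, remainder × 60 = 59.4600″

51°47′24.43″ S, 153°47′59.46″ W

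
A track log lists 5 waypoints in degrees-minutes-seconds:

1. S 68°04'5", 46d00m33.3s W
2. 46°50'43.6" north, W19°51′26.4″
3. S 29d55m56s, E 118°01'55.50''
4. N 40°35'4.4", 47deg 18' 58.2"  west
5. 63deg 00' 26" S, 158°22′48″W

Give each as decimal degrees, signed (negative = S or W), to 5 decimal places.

1. -68.06806, -46.00925
2. 46.84544, -19.85733
3. -29.93222, 118.03208
4. 40.58456, -47.31617
5. -63.00722, -158.38000

Point 1:
  Lat: 68° + 4/60 + 5/3600 = 68 + 0.066667 + 0.001389 = 68.068056
  hemisphere S, so the sign is −
  Lon: 46° + 0/60 + 33.3/3600 = 46 + 0.000000 + 0.009250 = 46.009250
  W → negative
Point 2:
  Latitude: 50′ + 43.6″ = 50.72667′; 46 + 50.72667/60 = 46.845444
  N → positive
  Longitude: 19° + 51/60 + 26.4/3600 = 19 + 0.850000 + 0.007333 = 19.857333
  W ⇒ negate
Point 3:
  Lat: 29° + 55/60 + 56/3600 = 29 + 0.916667 + 0.015556 = 29.932222
  S ⇒ negate
  λ: 118° + 1/60 + 55.5/3600 = 118 + 0.016667 + 0.015417 = 118.032083
  E → positive
Point 4:
  φ: 35′ + 4.4″ = 35.07333′; 40 + 35.07333/60 = 40.584556
  N → positive
  Longitude: 18′ + 58.2″ = 18.97000′; 47 + 18.97000/60 = 47.316167
  W ⇒ negate
Point 5:
  Lat: 63° + 0/60 + 26/3600 = 63 + 0.000000 + 0.007222 = 63.007222
  S → negative
  Longitude: 158° + 22/60 + 48/3600 = 158 + 0.366667 + 0.013333 = 158.380000
  W → negative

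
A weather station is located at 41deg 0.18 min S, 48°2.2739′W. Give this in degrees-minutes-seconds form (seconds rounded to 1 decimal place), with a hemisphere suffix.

Latitude: fractional minutes 0.18000 × 60 = 10.800″
Longitude: fractional minutes 0.27390 × 60 = 16.434″

41°00′10.8″ S, 48°02′16.4″ W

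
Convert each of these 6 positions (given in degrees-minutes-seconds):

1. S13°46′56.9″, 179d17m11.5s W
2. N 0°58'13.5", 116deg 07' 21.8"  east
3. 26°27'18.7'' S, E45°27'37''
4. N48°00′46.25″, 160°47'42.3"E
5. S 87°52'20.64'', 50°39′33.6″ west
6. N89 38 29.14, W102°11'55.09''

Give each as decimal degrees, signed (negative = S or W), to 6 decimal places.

1. -13.782472, -179.286528
2. 0.970417, 116.122722
3. -26.455194, 45.460278
4. 48.012847, 160.795083
5. -87.872400, -50.659333
6. 89.641428, -102.198636

Point 1:
  Latitude: 13 + 46/60 + 56.9/3600 = 13.7824722
  S ⇒ negate
  λ: 179° + 17/60 + 11.5/3600 = 179 + 0.283333 + 0.003194 = 179.2865278
  W ⇒ negate
Point 2:
  φ: 58′ + 13.5″ = 58.22500′; 0 + 58.22500/60 = 0.9704167
  N → positive
  λ: 116 + 7/60 + 21.8/3600 = 116.1227222
  E → positive
Point 3:
  φ: 26 + 27/60 + 18.7/3600 = 26.4551944
  S ⇒ negate
  Lon: 45 + 27/60 + 37/3600 = 45.4602778
  E → positive
Point 4:
  φ: 48° + 0/60 + 46.25/3600 = 48 + 0.000000 + 0.012847 = 48.0128472
  N → positive
  Longitude: 160 + 47/60 + 42.3/3600 = 160.7950833
  E ⇒ keep positive
Point 5:
  φ: 87° + 52/60 + 20.64/3600 = 87 + 0.866667 + 0.005733 = 87.8724000
  S ⇒ negate
  Longitude: 50° + 39/60 + 33.6/3600 = 50 + 0.650000 + 0.009333 = 50.6593333
  W ⇒ negate
Point 6:
  Lat: 89° + 38/60 + 29.14/3600 = 89 + 0.633333 + 0.008094 = 89.6414278
  N → positive
  Longitude: 102° + 11/60 + 55.09/3600 = 102 + 0.183333 + 0.015303 = 102.1986361
  W → negative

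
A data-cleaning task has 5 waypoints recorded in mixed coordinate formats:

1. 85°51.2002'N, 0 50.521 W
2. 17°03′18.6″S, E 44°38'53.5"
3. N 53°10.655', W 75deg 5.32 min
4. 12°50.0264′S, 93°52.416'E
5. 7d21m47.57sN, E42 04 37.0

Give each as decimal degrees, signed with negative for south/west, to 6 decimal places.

1. 85.853337, -0.842017
2. -17.055167, 44.648194
3. 53.177583, -75.088667
4. -12.833773, 93.873600
5. 7.363214, 42.076944

Point 1:
  φ: 85 + 51.2002/60 = 85.8533367
  N → positive
  λ: 0 + 50.521/60 = 0.8420167
  hemisphere W, so the sign is −
Point 2:
  Lat: 17 + 3/60 + 18.6/3600 = 17.0551667
  S → negative
  λ: 44° + 38/60 + 53.5/3600 = 44 + 0.633333 + 0.014861 = 44.6481944
  E → positive
Point 3:
  Latitude: 10.655′ = 0.177583°; total 53.1775833
  N → positive
  Lon: 5.32′ = 0.088667°; total 75.0886667
  W ⇒ negate
Point 4:
  Lat: 12 + 50.0264/60 = 12.8337733
  S → negative
  Lon: 93 + 52.416/60 = 93.8736000
  E → positive
Point 5:
  Lat: 7° + 21/60 + 47.57/3600 = 7 + 0.350000 + 0.013214 = 7.3632139
  N → positive
  Longitude: 42 + 4/60 + 37/3600 = 42.0769444
  E → positive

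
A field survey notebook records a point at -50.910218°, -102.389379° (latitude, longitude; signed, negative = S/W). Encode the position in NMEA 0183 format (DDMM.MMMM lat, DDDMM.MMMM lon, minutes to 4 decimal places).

Latitude is negative → S; |value| = 50.910218
φ: 50° + 0.910218 × 60 = 50° 54.613080′
Longitude is negative → W; |value| = 102.389379
λ: minutes = (102.389379 − 102) × 60 = 23.362740

5054.6131,S / 10223.3627,W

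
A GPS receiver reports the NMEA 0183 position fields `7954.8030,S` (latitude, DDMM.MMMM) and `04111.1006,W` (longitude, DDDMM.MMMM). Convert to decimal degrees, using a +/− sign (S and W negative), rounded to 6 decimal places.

-79.913383, -41.185010

Latitude: degrees = first 2 digits = 79, minutes = 54.803; 79 + 54.803/60 = 79.9133833
S ⇒ negate
Lon: split at 3 digits → 041° and 11.1006′; 41 + 11.1006/60 = 41.1850100
W → negative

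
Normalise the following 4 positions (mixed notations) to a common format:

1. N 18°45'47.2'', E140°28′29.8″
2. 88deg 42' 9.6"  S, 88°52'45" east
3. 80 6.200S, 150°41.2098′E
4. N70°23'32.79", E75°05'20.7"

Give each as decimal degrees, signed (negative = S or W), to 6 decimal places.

Point 1:
  Latitude: 45′ + 47.2″ = 45.78667′; 18 + 45.78667/60 = 18.7631111
  N → positive
  Longitude: 28′ + 29.8″ = 28.49667′; 140 + 28.49667/60 = 140.4749444
  E ⇒ keep positive
Point 2:
  φ: 88 + 42/60 + 9.6/3600 = 88.7026667
  S ⇒ negate
  λ: 88° + 52/60 + 45/3600 = 88 + 0.866667 + 0.012500 = 88.8791667
  E ⇒ keep positive
Point 3:
  Latitude: 80 + 6.2/60 = 80.1033333
  S → negative
  λ: 150 + 41.2098/60 = 150.6868300
  E → positive
Point 4:
  Lat: 23′ + 32.79″ = 23.54650′; 70 + 23.54650/60 = 70.3924417
  N → positive
  λ: 5′ + 20.7″ = 5.34500′; 75 + 5.34500/60 = 75.0890833
  E ⇒ keep positive

1. 18.763111, 140.474944
2. -88.702667, 88.879167
3. -80.103333, 150.686830
4. 70.392442, 75.089083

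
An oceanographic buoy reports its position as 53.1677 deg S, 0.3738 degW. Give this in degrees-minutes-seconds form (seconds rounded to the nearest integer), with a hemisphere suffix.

53°10′4″ S, 0°22′26″ W

Latitude: 0.167700 × 60 = 10.06200′ → 10′, remainder × 60 = 3.72″
Lon: whole degrees 0; 22.42800′ → 22′ and 25.68″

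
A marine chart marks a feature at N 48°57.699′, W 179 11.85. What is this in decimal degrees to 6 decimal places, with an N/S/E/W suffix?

48.961650° N, 179.197500° W

φ: 57.699′ = 0.961650°; total 48.9616500
Longitude: 179 + 11.85/60 = 179.1975000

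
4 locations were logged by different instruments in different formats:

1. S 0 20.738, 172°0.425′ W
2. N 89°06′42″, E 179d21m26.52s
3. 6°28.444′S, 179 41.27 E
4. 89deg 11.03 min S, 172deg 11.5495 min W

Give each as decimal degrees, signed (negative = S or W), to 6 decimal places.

1. -0.345633, -172.007083
2. 89.111667, 179.357367
3. -6.474067, 179.687833
4. -89.183833, -172.192492

Point 1:
  Lat: 0 + 20.738/60 = 0.3456333
  S ⇒ negate
  Lon: 0.425′ = 0.007083°; total 172.0070833
  hemisphere W, so the sign is −
Point 2:
  Lat: 89° + 6/60 + 42/3600 = 89 + 0.100000 + 0.011667 = 89.1116667
  N ⇒ keep positive
  Longitude: 179° + 21/60 + 26.52/3600 = 179 + 0.350000 + 0.007367 = 179.3573667
  E → positive
Point 3:
  Latitude: 6 + 28.444/60 = 6.4740667
  hemisphere S, so the sign is −
  Longitude: 41.27′ = 0.687833°; total 179.6878333
  E ⇒ keep positive
Point 4:
  φ: 89 + 11.03/60 = 89.1838333
  S → negative
  λ: 172 + 11.5495/60 = 172.1924917
  hemisphere W, so the sign is −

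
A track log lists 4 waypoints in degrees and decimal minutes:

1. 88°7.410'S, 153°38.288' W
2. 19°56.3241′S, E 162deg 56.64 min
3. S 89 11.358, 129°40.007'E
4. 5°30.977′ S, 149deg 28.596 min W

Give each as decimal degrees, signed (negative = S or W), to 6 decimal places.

1. -88.123500, -153.638133
2. -19.938735, 162.944000
3. -89.189300, 129.666783
4. -5.516283, -149.476600

Point 1:
  Lat: 7.41′ = 0.123500°; total 88.1235000
  S → negative
  λ: 38.288′ = 0.638133°; total 153.6381333
  W → negative
Point 2:
  Latitude: 19 + 56.3241/60 = 19.9387350
  S → negative
  Longitude: 56.64′ = 0.944000°; total 162.9440000
  E ⇒ keep positive
Point 3:
  Lat: 89 + 11.358/60 = 89.1893000
  S → negative
  Longitude: 40.007′ = 0.666783°; total 129.6667833
  E ⇒ keep positive
Point 4:
  Latitude: 5 + 30.977/60 = 5.5162833
  S ⇒ negate
  Lon: 149 + 28.596/60 = 149.4766000
  W ⇒ negate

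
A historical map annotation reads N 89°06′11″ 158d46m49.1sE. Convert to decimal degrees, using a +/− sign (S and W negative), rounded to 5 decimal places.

89.10306, 158.78031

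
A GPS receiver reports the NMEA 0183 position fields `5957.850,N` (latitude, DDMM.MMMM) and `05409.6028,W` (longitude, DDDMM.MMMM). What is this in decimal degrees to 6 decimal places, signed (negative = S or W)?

59.964167, -54.160047

Lat: split at 2 digits → 59° and 57.85′; 59 + 57.85/60 = 59.9641667
N ⇒ keep positive
λ: degrees = first 3 digits = 54, minutes = 9.6028; 54 + 9.6028/60 = 54.1600467
hemisphere W, so the sign is −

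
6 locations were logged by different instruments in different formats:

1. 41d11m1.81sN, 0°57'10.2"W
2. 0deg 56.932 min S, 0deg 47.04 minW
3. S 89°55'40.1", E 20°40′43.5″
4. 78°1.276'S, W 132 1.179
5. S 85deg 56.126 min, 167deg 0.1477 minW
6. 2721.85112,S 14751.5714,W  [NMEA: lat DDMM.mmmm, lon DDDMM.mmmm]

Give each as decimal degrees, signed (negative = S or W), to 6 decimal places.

1. 41.183836, -0.952833
2. -0.948867, -0.784000
3. -89.927806, 20.678750
4. -78.021267, -132.019650
5. -85.935433, -167.002462
6. -27.364185, -147.859523

Point 1:
  φ: 41° + 11/60 + 1.81/3600 = 41 + 0.183333 + 0.000503 = 41.1838361
  N ⇒ keep positive
  λ: 0° + 57/60 + 10.2/3600 = 0 + 0.950000 + 0.002833 = 0.9528333
  W ⇒ negate
Point 2:
  φ: 0 + 56.932/60 = 0.9488667
  hemisphere S, so the sign is −
  λ: 0 + 47.04/60 = 0.7840000
  W → negative
Point 3:
  Latitude: 55′ + 40.1″ = 55.66833′; 89 + 55.66833/60 = 89.9278056
  S → negative
  Longitude: 20° + 40/60 + 43.5/3600 = 20 + 0.666667 + 0.012083 = 20.6787500
  E → positive
Point 4:
  φ: 78 + 1.276/60 = 78.0212667
  S → negative
  Longitude: 1.179′ = 0.019650°; total 132.0196500
  hemisphere W, so the sign is −
Point 5:
  Lat: 85 + 56.126/60 = 85.9354333
  hemisphere S, so the sign is −
  Longitude: 0.1477′ = 0.002462°; total 167.0024617
  W ⇒ negate
Point 6:
  φ: degrees = first 2 digits = 27, minutes = 21.85112; 27 + 21.85112/60 = 27.3641853
  hemisphere S, so the sign is −
  λ: degrees = first 3 digits = 147, minutes = 51.5714; 147 + 51.5714/60 = 147.8595233
  hemisphere W, so the sign is −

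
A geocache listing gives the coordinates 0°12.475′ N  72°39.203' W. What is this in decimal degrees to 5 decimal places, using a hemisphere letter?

Lat: 12.475′ = 0.207917°; total 0.207917
Lon: 72 + 39.203/60 = 72.653383

0.20792° N, 72.65338° W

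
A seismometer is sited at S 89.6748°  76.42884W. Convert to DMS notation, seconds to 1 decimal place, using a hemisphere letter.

Latitude: 0.674800 × 60 = 40.48800′ → 40′, remainder × 60 = 29.280″
Lon: 0.428840° → 25.73040′; 0.73040 × 60 = 43.824″

89°40′29.3″ S, 76°25′43.8″ W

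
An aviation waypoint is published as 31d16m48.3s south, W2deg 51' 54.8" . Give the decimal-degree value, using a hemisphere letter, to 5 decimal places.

φ: 31 + 16/60 + 48.3/3600 = 31.280083
λ: 2 + 51/60 + 54.8/3600 = 2.865222

31.28008° S, 2.86522° W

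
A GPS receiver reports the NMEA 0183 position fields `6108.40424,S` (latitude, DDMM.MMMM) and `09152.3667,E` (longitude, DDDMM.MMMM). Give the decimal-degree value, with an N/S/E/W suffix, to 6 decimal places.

61.140071° S, 91.872778° E

φ: degrees = first 2 digits = 61, minutes = 8.40424; 61 + 8.40424/60 = 61.1400707
Lon: split at 3 digits → 091° and 52.3667′; 91 + 52.3667/60 = 91.8727783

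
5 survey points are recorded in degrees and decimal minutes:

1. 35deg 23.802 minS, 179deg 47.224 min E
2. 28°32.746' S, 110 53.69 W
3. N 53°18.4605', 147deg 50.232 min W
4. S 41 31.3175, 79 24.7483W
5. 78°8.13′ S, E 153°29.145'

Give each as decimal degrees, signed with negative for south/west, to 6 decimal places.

1. -35.396700, 179.787067
2. -28.545767, -110.894833
3. 53.307675, -147.837200
4. -41.521958, -79.412472
5. -78.135500, 153.485750

Point 1:
  Latitude: 35 + 23.802/60 = 35.3967000
  S → negative
  Longitude: 179 + 47.224/60 = 179.7870667
  E → positive
Point 2:
  Latitude: 32.746′ = 0.545767°; total 28.5457667
  S ⇒ negate
  Lon: 53.69′ = 0.894833°; total 110.8948333
  W → negative
Point 3:
  φ: 18.4605′ = 0.307675°; total 53.3076750
  N ⇒ keep positive
  Lon: 50.232′ = 0.837200°; total 147.8372000
  hemisphere W, so the sign is −
Point 4:
  φ: 31.3175′ = 0.521958°; total 41.5219583
  S → negative
  Lon: 24.7483′ = 0.412472°; total 79.4124717
  hemisphere W, so the sign is −
Point 5:
  Latitude: 78 + 8.13/60 = 78.1355000
  hemisphere S, so the sign is −
  Longitude: 153 + 29.145/60 = 153.4857500
  E ⇒ keep positive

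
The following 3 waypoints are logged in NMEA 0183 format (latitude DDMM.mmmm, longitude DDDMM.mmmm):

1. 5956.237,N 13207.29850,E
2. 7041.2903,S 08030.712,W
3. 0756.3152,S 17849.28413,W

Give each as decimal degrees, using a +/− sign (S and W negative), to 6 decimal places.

1. 59.937283, 132.121642
2. -70.688172, -80.511867
3. -7.938587, -178.821402

Point 1:
  φ: split at 2 digits → 59° and 56.237′; 59 + 56.237/60 = 59.9372833
  N ⇒ keep positive
  λ: split at 3 digits → 132° and 7.2985′; 132 + 7.2985/60 = 132.1216417
  E → positive
Point 2:
  Latitude: split at 2 digits → 70° and 41.2903′; 70 + 41.2903/60 = 70.6881717
  S ⇒ negate
  Lon: degrees = first 3 digits = 80, minutes = 30.712; 80 + 30.712/60 = 80.5118667
  W → negative
Point 3:
  Lat: degrees = first 2 digits = 7, minutes = 56.3152; 7 + 56.3152/60 = 7.9385867
  S ⇒ negate
  λ: degrees = first 3 digits = 178, minutes = 49.28413; 178 + 49.28413/60 = 178.8214022
  W ⇒ negate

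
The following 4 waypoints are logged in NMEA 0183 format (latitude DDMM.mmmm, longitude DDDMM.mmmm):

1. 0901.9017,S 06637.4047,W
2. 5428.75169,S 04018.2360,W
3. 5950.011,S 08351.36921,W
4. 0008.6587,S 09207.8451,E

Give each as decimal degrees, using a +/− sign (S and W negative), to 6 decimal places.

1. -9.031695, -66.623412
2. -54.479195, -40.303933
3. -59.833517, -83.856154
4. -0.144312, 92.130752

Point 1:
  Latitude: degrees = first 2 digits = 9, minutes = 1.9017; 9 + 1.9017/60 = 9.0316950
  S → negative
  Longitude: split at 3 digits → 066° and 37.4047′; 66 + 37.4047/60 = 66.6234117
  W ⇒ negate
Point 2:
  Lat: degrees = first 2 digits = 54, minutes = 28.75169; 54 + 28.75169/60 = 54.4791948
  S → negative
  λ: degrees = first 3 digits = 40, minutes = 18.236; 40 + 18.236/60 = 40.3039333
  W ⇒ negate
Point 3:
  Lat: split at 2 digits → 59° and 50.011′; 59 + 50.011/60 = 59.8335167
  S → negative
  Longitude: split at 3 digits → 083° and 51.36921′; 83 + 51.36921/60 = 83.8561535
  W ⇒ negate
Point 4:
  Lat: degrees = first 2 digits = 0, minutes = 8.6587; 0 + 8.6587/60 = 0.1443117
  S ⇒ negate
  Lon: degrees = first 3 digits = 92, minutes = 7.8451; 92 + 7.8451/60 = 92.1307517
  E ⇒ keep positive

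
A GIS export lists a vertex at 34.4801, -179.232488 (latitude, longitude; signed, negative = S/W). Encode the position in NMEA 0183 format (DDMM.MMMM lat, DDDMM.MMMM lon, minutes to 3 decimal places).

3428.806,N / 17913.949,W

φ: fractional part 0.480100 → 28.80600 minutes
Longitude is negative → W; |value| = 179.232488
Longitude: minutes = (179.232488 − 179) × 60 = 13.94928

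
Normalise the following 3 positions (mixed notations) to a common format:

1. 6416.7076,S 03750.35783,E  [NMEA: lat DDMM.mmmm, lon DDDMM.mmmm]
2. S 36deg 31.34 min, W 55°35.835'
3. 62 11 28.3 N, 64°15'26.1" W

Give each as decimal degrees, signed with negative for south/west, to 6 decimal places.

Point 1:
  Lat: degrees = first 2 digits = 64, minutes = 16.7076; 64 + 16.7076/60 = 64.2784600
  S ⇒ negate
  Longitude: degrees = first 3 digits = 37, minutes = 50.35783; 37 + 50.35783/60 = 37.8392972
  E ⇒ keep positive
Point 2:
  φ: 36 + 31.34/60 = 36.5223333
  hemisphere S, so the sign is −
  λ: 55 + 35.835/60 = 55.5972500
  W ⇒ negate
Point 3:
  φ: 11′ + 28.3″ = 11.47167′; 62 + 11.47167/60 = 62.1911944
  N → positive
  Longitude: 15′ + 26.1″ = 15.43500′; 64 + 15.43500/60 = 64.2572500
  W ⇒ negate

1. -64.278460, 37.839297
2. -36.522333, -55.597250
3. 62.191194, -64.257250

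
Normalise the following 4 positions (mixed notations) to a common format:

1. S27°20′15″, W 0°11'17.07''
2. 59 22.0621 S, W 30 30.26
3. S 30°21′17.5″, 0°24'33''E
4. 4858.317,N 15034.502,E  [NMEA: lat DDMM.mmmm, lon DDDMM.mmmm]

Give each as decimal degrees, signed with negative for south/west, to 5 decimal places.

1. -27.33750, -0.18808
2. -59.36770, -30.50433
3. -30.35486, 0.40917
4. 48.97195, 150.57503

Point 1:
  Lat: 27° + 20/60 + 15/3600 = 27 + 0.333333 + 0.004167 = 27.337500
  S → negative
  Longitude: 11′ + 17.07″ = 11.28450′; 0 + 11.28450/60 = 0.188075
  hemisphere W, so the sign is −
Point 2:
  φ: 22.0621′ = 0.367702°; total 59.367702
  S ⇒ negate
  Lon: 30.26′ = 0.504333°; total 30.504333
  W → negative
Point 3:
  Latitude: 30 + 21/60 + 17.5/3600 = 30.354861
  S → negative
  λ: 0° + 24/60 + 33/3600 = 0 + 0.400000 + 0.009167 = 0.409167
  E → positive
Point 4:
  Latitude: degrees = first 2 digits = 48, minutes = 58.317; 48 + 58.317/60 = 48.971950
  N ⇒ keep positive
  Lon: degrees = first 3 digits = 150, minutes = 34.502; 150 + 34.502/60 = 150.575033
  E ⇒ keep positive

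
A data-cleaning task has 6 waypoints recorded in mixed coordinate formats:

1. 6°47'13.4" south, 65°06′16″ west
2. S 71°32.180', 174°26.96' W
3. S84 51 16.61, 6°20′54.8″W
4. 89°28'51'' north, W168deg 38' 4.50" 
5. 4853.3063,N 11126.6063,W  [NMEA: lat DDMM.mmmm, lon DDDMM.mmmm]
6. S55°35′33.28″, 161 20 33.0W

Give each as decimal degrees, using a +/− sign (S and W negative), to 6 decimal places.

Point 1:
  Lat: 47′ + 13.4″ = 47.22333′; 6 + 47.22333/60 = 6.7870556
  hemisphere S, so the sign is −
  Longitude: 65 + 6/60 + 16/3600 = 65.1044444
  W → negative
Point 2:
  Lat: 32.18′ = 0.536333°; total 71.5363333
  S ⇒ negate
  λ: 174 + 26.96/60 = 174.4493333
  W ⇒ negate
Point 3:
  Lat: 84 + 51/60 + 16.61/3600 = 84.8546139
  S ⇒ negate
  Longitude: 20′ + 54.8″ = 20.91333′; 6 + 20.91333/60 = 6.3485556
  hemisphere W, so the sign is −
Point 4:
  φ: 89° + 28/60 + 51/3600 = 89 + 0.466667 + 0.014167 = 89.4808333
  N → positive
  Longitude: 38′ + 4.5″ = 38.07500′; 168 + 38.07500/60 = 168.6345833
  W ⇒ negate
Point 5:
  Lat: split at 2 digits → 48° and 53.3063′; 48 + 53.3063/60 = 48.8884383
  N → positive
  λ: split at 3 digits → 111° and 26.6063′; 111 + 26.6063/60 = 111.4434383
  hemisphere W, so the sign is −
Point 6:
  Latitude: 35′ + 33.28″ = 35.55467′; 55 + 35.55467/60 = 55.5925778
  hemisphere S, so the sign is −
  λ: 161° + 20/60 + 33/3600 = 161 + 0.333333 + 0.009167 = 161.3425000
  hemisphere W, so the sign is −

1. -6.787056, -65.104444
2. -71.536333, -174.449333
3. -84.854614, -6.348556
4. 89.480833, -168.634583
5. 48.888438, -111.443438
6. -55.592578, -161.342500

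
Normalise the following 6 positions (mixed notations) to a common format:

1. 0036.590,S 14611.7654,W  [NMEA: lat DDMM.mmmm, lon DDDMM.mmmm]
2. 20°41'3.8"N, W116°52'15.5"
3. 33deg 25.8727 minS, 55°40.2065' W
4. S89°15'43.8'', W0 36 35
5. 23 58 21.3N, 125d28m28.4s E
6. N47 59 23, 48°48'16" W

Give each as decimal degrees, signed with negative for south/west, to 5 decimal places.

1. -0.60983, -146.19609
2. 20.68439, -116.87097
3. -33.43121, -55.67011
4. -89.26217, -0.60972
5. 23.97258, 125.47456
6. 47.98972, -48.80444

Point 1:
  Lat: split at 2 digits → 00° and 36.59′; 0 + 36.59/60 = 0.609833
  S → negative
  Longitude: split at 3 digits → 146° and 11.7654′; 146 + 11.7654/60 = 146.196090
  hemisphere W, so the sign is −
Point 2:
  Lat: 20° + 41/60 + 3.8/3600 = 20 + 0.683333 + 0.001056 = 20.684389
  N → positive
  Longitude: 116 + 52/60 + 15.5/3600 = 116.870972
  W ⇒ negate
Point 3:
  Latitude: 33 + 25.8727/60 = 33.431212
  hemisphere S, so the sign is −
  Lon: 55 + 40.2065/60 = 55.670108
  W → negative
Point 4:
  φ: 89° + 15/60 + 43.8/3600 = 89 + 0.250000 + 0.012167 = 89.262167
  S ⇒ negate
  λ: 36′ + 35″ = 36.58333′; 0 + 36.58333/60 = 0.609722
  W → negative
Point 5:
  Latitude: 23° + 58/60 + 21.3/3600 = 23 + 0.966667 + 0.005917 = 23.972583
  N → positive
  Longitude: 125 + 28/60 + 28.4/3600 = 125.474556
  E ⇒ keep positive
Point 6:
  Latitude: 47° + 59/60 + 23/3600 = 47 + 0.983333 + 0.006389 = 47.989722
  N → positive
  λ: 48 + 48/60 + 16/3600 = 48.804444
  W → negative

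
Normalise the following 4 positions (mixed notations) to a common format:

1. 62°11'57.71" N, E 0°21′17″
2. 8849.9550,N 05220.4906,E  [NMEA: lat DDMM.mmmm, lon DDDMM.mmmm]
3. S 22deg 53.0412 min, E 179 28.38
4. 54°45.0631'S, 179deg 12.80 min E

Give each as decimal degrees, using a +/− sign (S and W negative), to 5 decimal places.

1. 62.19936, 0.35472
2. 88.83258, 52.34151
3. -22.88402, 179.47300
4. -54.75105, 179.21333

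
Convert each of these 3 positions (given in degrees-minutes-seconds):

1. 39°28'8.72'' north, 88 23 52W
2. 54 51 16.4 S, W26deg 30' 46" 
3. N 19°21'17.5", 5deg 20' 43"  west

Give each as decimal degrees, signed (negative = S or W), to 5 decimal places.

Point 1:
  Latitude: 39 + 28/60 + 8.72/3600 = 39.469089
  N ⇒ keep positive
  λ: 88 + 23/60 + 52/3600 = 88.397778
  hemisphere W, so the sign is −
Point 2:
  Lat: 54 + 51/60 + 16.4/3600 = 54.854556
  S ⇒ negate
  Lon: 26 + 30/60 + 46/3600 = 26.512778
  hemisphere W, so the sign is −
Point 3:
  Lat: 19 + 21/60 + 17.5/3600 = 19.354861
  N ⇒ keep positive
  λ: 20′ + 43″ = 20.71667′; 5 + 20.71667/60 = 5.345278
  W ⇒ negate

1. 39.46909, -88.39778
2. -54.85456, -26.51278
3. 19.35486, -5.34528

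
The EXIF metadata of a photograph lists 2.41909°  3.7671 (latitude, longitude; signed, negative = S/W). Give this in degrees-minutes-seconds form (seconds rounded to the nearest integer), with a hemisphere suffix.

2°25′9″ N, 3°46′2″ E

φ: 0.419090° → 25.14540′; 0.14540 × 60 = 8.72″
Lon: 0.767100 × 60 = 46.02600′ → 46′, remainder × 60 = 1.56″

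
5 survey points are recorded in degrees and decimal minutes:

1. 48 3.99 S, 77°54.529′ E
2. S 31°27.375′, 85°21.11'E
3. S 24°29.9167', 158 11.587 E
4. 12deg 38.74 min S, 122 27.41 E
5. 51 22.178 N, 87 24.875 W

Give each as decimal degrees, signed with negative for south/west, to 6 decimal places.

1. -48.066500, 77.908817
2. -31.456250, 85.351833
3. -24.498612, 158.193117
4. -12.645667, 122.456833
5. 51.369633, -87.414583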